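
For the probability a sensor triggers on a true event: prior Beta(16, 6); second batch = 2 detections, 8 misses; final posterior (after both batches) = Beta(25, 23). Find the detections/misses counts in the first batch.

Because Beta–binomial updating is additive in the counts, the combined data contributed (α_post−α_prior, β_post−β_prior) successes and failures.
Total across both batches: 25−16=9 detections, 23−6=17 misses.
Subtract the second batch: 9−2=7 detections and 17−8=9 misses.

7 detections and 9 misses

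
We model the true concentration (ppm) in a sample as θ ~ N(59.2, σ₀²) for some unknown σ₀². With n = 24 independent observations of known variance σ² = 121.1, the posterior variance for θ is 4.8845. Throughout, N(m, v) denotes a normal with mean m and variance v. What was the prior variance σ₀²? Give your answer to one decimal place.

Posterior precision equals prior precision plus data precision: 1/σ_n² = 1/σ₀² + n/σ².
So 1/σ₀² = 1/4.8845 − 24/121.1 = 0.204729 − 0.198183 = 0.006546.
Hence σ₀² = 1/0.006546 ≈ 152.8.

σ₀² = 152.8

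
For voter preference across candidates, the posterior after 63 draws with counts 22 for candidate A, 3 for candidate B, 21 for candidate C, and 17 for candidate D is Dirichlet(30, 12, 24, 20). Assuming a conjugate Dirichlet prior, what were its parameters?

For a Dirichlet(α) prior with multinomial counts c, the posterior is Dirichlet(α + c) componentwise.
Subtract each count from the matching posterior parameter: 30−22=8, 12−3=9, 24−21=3, 20−17=3.

Dirichlet(8, 9, 3, 3)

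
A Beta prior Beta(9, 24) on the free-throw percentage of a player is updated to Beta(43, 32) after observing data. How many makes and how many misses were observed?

A Beta(α, β) prior with s successes and f failures in binomial data gives a Beta(α+s, β+f) posterior.
So s = 43 − 9 = 34 and f = 32 − 24 = 8.

34 makes and 8 misses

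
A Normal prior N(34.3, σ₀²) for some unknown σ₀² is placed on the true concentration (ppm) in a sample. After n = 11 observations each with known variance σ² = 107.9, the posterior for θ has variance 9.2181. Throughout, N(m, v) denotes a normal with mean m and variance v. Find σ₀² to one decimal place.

σ₀² = 153.0

Posterior precision equals prior precision plus data precision: 1/σ_n² = 1/σ₀² + n/σ².
So 1/σ₀² = 1/9.2181 − 11/107.9 = 0.108482 − 0.101946 = 0.006536.
Hence σ₀² = 1/0.006536 ≈ 153.0.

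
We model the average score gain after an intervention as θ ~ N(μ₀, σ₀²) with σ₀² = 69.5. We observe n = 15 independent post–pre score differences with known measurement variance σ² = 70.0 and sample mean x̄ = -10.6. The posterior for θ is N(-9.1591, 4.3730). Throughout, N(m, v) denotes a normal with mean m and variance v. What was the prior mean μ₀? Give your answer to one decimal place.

The posterior mean is a precision-weighted average: μ_n = (τ₀μ₀ + τ_data·x̄)/(τ₀+τ_data), with τ₀=1/σ₀² and τ_data=n/σ².
Here τ₀ = 1/69.5 = 0.014388 and τ_data = 15/70.0 = 0.214286, so τ_n = 0.228674.
Rearranging for μ₀: μ₀ = (μ_n·τ_n − τ_data·x̄)/τ₀ = (-9.1591·0.228674 − 0.214286·-10.6) / 0.014388 = 0.176984/0.014388 ≈ 12.3.

μ₀ = 12.3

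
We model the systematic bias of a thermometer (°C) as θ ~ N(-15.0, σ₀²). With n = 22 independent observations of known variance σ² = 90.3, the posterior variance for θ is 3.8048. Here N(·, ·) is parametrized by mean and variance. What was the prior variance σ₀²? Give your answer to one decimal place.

Posterior precision equals prior precision plus data precision: 1/σ_n² = 1/σ₀² + n/σ².
So 1/σ₀² = 1/3.8048 − 22/90.3 = 0.262826 − 0.243632 = 0.019194.
Hence σ₀² = 1/0.019194 ≈ 52.1.

σ₀² = 52.1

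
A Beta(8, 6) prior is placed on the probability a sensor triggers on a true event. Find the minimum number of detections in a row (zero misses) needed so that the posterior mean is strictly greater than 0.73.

After k detections and 0 misses the posterior is Beta(8+k, 6), with mean (8+k)/(8+6+k).
Set (8+k)/(14+k) > 0.73 and solve: k > (0.73·14 − 8)/(1 − 0.73) = 8.222.
The smallest integer exceeding 8.222 is 9, and checking k=9: (17)/(23) = 0.7391 > 0.73.

k = 9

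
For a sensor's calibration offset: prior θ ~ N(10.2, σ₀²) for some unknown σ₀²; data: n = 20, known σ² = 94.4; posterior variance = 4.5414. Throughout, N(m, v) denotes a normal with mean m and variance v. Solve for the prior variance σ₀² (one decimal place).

σ₀² = 120.0

For the Normal–Normal model with known σ², precisions add: τ_n = τ₀ + n/σ².
So 1/σ₀² = 1/4.5414 − 20/94.4 = 0.220196 − 0.211864 = 0.008332.
Hence σ₀² = 1/0.008332 ≈ 120.0.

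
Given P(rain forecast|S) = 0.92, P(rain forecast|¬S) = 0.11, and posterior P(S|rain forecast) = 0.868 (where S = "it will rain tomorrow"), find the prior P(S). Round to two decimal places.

In odds form, posterior odds = prior odds × likelihood ratio, so prior odds = posterior odds ÷ LR.
Posterior odds = 0.868/(1−0.868) = 6.5758. LR = 0.92/0.11 = 8.3636.
Prior odds = 6.5758/8.3636 = 0.7862, so P(S) = 0.7862/(1+0.7862) ≈ 0.44.

P(S) = 0.44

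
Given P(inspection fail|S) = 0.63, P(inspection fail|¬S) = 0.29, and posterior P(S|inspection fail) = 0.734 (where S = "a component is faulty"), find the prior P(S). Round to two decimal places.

P(S) = 0.56

In odds form, posterior odds = prior odds × likelihood ratio, so prior odds = posterior odds ÷ LR.
Posterior odds = 0.734/(1−0.734) = 2.7594. LR = 0.63/0.29 = 2.1724.
Prior odds = 2.7594/2.1724 = 1.2702, so P(S) = 1.2702/(1+1.2702) ≈ 0.56.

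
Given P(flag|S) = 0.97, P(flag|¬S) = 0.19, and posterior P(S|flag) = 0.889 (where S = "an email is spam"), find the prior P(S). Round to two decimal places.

Bayes' rule in odds form gives O(S|E) = O(S)·[P(E|S)/P(E|¬S)], hence O(S) = O(S|E)/LR.
Posterior odds = 0.889/(1−0.889) = 8.0090. LR = 0.97/0.19 = 5.1053.
Prior odds = 8.0090/5.1053 = 1.5688, so P(S) = 1.5688/(1+1.5688) ≈ 0.61.

P(S) = 0.61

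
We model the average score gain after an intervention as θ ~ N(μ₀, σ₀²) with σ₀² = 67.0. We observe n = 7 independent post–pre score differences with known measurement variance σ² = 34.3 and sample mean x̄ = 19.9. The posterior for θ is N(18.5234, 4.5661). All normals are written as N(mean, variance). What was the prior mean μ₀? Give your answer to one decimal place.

μ₀ = -0.3

With known observation variance, the Normal–Normal posterior has precision τ_n = τ₀ + n/σ² and mean μ_n = (τ₀μ₀ + (n/σ²)x̄)/τ_n.
Here τ₀ = 1/67.0 = 0.014925 and τ_data = 7/34.3 = 0.204082, so τ_n = 0.219007.
Rearranging for μ₀: μ₀ = (μ_n·τ_n − τ_data·x̄)/τ₀ = (18.5234·0.219007 − 0.204082·19.9) / 0.014925 = -0.004478/0.014925 ≈ -0.3.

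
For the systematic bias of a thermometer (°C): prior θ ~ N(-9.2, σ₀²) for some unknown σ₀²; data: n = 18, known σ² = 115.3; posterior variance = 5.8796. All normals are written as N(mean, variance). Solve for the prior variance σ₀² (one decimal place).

σ₀² = 71.6

For the Normal–Normal model with known σ², precisions add: τ_n = τ₀ + n/σ².
So 1/σ₀² = 1/5.8796 − 18/115.3 = 0.170080 − 0.156114 = 0.013966.
Hence σ₀² = 1/0.013966 ≈ 71.6.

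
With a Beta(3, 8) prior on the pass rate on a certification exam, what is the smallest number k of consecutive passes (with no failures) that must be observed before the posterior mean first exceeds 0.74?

After k passes and 0 failures the posterior is Beta(3+k, 8), with mean (3+k)/(3+8+k).
Set (3+k)/(11+k) > 0.74 and solve: k > (0.74·11 − 3)/(1 − 0.74) = 19.769.
The smallest integer exceeding 19.769 is 20.

k = 20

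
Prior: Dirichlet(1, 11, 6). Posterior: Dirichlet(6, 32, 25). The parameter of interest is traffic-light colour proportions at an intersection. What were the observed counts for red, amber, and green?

For a Dirichlet(α) prior with multinomial counts c, the posterior is Dirichlet(α + c) componentwise.
Counts are posterior − prior componentwise: 6−1=5, 32−11=21, 25−6=19.

counts (5, 21, 19)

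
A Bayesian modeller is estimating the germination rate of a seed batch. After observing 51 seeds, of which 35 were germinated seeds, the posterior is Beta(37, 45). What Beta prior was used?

A Beta(α, β) prior with s successes and f failures in binomial data gives a Beta(α+s, β+f) posterior.
Subtract the data counts: 37−35=2, 45−16=29.

Beta(2, 29)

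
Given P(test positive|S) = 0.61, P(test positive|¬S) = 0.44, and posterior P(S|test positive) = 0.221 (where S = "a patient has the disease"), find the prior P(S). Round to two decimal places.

In odds form, posterior odds = prior odds × likelihood ratio, so prior odds = posterior odds ÷ LR.
Posterior odds = 0.221/(1−0.221) = 0.2837. LR = 0.61/0.44 = 1.3864.
Prior odds = 0.2837/1.3864 = 0.2046, so P(S) = 0.2046/(1+0.2046) ≈ 0.17.

P(S) = 0.17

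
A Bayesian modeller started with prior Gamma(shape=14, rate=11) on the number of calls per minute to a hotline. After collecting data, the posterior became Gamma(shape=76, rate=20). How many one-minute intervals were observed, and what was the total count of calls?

A Gamma(α, β) prior (rate parametrization) on a Poisson rate with n observations summing to S gives posterior Gamma(α+S, β+n).
Matching: Σxᵢ = 76 − 14 = 62 and n = 20 − 11 = 9.

n = 9 one-minute intervals with total 62 calls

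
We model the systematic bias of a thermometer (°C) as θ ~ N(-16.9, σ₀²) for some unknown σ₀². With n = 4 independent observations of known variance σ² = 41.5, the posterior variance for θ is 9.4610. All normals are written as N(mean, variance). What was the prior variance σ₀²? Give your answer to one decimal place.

Posterior precision equals prior precision plus data precision: 1/σ_n² = 1/σ₀² + n/σ².
So 1/σ₀² = 1/9.4610 − 4/41.5 = 0.105697 − 0.096386 = 0.009311.
Hence σ₀² = 1/0.009311 ≈ 107.4.

σ₀² = 107.4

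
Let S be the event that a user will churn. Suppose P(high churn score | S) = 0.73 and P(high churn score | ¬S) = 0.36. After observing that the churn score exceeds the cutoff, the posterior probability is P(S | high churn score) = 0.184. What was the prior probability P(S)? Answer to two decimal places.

P(S) = 0.10

In odds form, posterior odds = prior odds × likelihood ratio, so prior odds = posterior odds ÷ LR.
Posterior odds = 0.184/(1−0.184) = 0.2255. LR = 0.73/0.36 = 2.0278.
Prior odds = 0.2255/2.0278 = 0.1112, so P(S) = 0.1112/(1+0.1112) ≈ 0.10.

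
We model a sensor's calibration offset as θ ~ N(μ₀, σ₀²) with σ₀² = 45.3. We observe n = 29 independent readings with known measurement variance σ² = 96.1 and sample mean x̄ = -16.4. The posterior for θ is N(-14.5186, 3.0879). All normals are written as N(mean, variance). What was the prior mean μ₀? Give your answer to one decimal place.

μ₀ = 11.2

With known observation variance, the Normal–Normal posterior has precision τ_n = τ₀ + n/σ² and mean μ_n = (τ₀μ₀ + (n/σ²)x̄)/τ_n.
Here τ₀ = 1/45.3 = 0.022075 and τ_data = 29/96.1 = 0.301769, so τ_n = 0.323844.
Rearranging for μ₀: μ₀ = (μ_n·τ_n − τ_data·x̄)/τ₀ = (-14.5186·0.323844 − 0.301769·-16.4) / 0.022075 = 0.247250/0.022075 ≈ 11.2.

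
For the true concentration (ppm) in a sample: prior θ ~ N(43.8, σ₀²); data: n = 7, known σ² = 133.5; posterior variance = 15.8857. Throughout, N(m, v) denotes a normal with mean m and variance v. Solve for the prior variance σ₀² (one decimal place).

Posterior precision equals prior precision plus data precision: 1/σ_n² = 1/σ₀² + n/σ².
So 1/σ₀² = 1/15.8857 − 7/133.5 = 0.062950 − 0.052434 = 0.010516.
Hence σ₀² = 1/0.010516 ≈ 95.1.

σ₀² = 95.1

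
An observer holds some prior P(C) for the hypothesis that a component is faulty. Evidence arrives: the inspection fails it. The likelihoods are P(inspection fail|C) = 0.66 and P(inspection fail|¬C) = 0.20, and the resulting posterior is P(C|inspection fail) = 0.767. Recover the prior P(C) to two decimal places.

P(C) = 0.50

Bayes' rule in odds form gives O(C|E) = O(C)·[P(E|C)/P(E|¬C)], hence O(C) = O(C|E)/LR.
Posterior odds = 0.767/(1−0.767) = 3.2918. LR = 0.66/0.20 = 3.3000.
Prior odds = 3.2918/3.3000 = 0.9975, so P(C) = 0.9975/(1+0.9975) ≈ 0.50.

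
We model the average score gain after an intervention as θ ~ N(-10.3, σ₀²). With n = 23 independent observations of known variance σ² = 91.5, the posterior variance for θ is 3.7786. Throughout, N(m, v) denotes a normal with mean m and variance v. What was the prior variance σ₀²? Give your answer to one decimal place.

For the Normal–Normal model with known σ², precisions add: τ_n = τ₀ + n/σ².
So 1/σ₀² = 1/3.7786 − 23/91.5 = 0.264648 − 0.251366 = 0.013282.
Hence σ₀² = 1/0.013282 ≈ 75.3.

σ₀² = 75.3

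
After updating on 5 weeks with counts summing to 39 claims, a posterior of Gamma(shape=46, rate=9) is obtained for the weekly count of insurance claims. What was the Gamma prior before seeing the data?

Gamma(shape=7, rate=4)

A Gamma(α, β) prior (rate parametrization) on a Poisson rate with n observations summing to S gives posterior Gamma(α+S, β+n).
So α = 46 − 39 = 7 and β = 9 − 5 = 4.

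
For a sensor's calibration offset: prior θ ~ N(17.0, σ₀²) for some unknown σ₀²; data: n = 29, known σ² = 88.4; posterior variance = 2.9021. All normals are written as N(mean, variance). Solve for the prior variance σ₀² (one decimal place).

For the Normal–Normal model with known σ², precisions add: τ_n = τ₀ + n/σ².
So 1/σ₀² = 1/2.9021 − 29/88.4 = 0.344578 − 0.328054 = 0.016524.
Hence σ₀² = 1/0.016524 ≈ 60.5.

σ₀² = 60.5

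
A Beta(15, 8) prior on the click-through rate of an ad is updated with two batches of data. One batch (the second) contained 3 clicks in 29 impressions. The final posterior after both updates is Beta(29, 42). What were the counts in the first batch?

11 clicks and 8 non-clicks

Because Beta–binomial updating is additive in the counts, the combined data contributed (α_post−α_prior, β_post−β_prior) successes and failures.
Total across both batches: 29−15=14 clicks, 42−8=34 non-clicks.
Subtract the second batch: 14−3=11 clicks and 34−26=8 non-clicks.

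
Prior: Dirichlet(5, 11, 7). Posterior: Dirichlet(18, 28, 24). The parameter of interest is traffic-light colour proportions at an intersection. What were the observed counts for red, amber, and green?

For a Dirichlet(α) prior with multinomial counts c, the posterior is Dirichlet(α + c) componentwise.
Counts are posterior − prior componentwise: 18−5=13, 28−11=17, 24−7=17.

counts (13, 17, 17)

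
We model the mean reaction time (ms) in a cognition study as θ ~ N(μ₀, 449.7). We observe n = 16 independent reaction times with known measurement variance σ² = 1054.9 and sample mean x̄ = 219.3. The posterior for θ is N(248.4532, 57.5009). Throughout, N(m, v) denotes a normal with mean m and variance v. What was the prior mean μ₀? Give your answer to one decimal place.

μ₀ = 447.3

With known observation variance, the Normal–Normal posterior has precision τ_n = τ₀ + n/σ² and mean μ_n = (τ₀μ₀ + (n/σ²)x̄)/τ_n.
Here τ₀ = 1/449.7 = 0.002224 and τ_data = 16/1054.9 = 0.015167, so τ_n = 0.017391.
Rearranging for μ₀: μ₀ = (μ_n·τ_n − τ_data·x̄)/τ₀ = (248.4532·0.017391 − 0.015167·219.3) / 0.002224 = 0.994727/0.002224 ≈ 447.3.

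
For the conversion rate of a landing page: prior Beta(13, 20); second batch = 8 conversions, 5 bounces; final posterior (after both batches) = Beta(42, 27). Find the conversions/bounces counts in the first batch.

21 conversions and 2 bounces

Sequential conjugate updates are equivalent to a single update on the pooled data, so total successes = posterior α − prior α and total failures = posterior β − prior β.
Total across both batches: 42−13=29 conversions, 27−20=7 bounces.
Subtract the second batch: 29−8=21 conversions and 7−5=2 bounces.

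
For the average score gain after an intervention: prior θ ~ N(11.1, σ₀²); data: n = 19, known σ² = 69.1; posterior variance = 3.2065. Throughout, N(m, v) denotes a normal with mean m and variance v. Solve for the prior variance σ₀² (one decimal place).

For the Normal–Normal model with known σ², precisions add: τ_n = τ₀ + n/σ².
So 1/σ₀² = 1/3.2065 − 19/69.1 = 0.311867 − 0.274964 = 0.036903.
Hence σ₀² = 1/0.036903 ≈ 27.1.

σ₀² = 27.1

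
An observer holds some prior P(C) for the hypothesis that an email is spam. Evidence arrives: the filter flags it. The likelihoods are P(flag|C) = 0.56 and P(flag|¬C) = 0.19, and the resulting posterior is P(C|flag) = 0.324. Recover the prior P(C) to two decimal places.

Bayes' rule in odds form gives O(C|E) = O(C)·[P(E|C)/P(E|¬C)], hence O(C) = O(C|E)/LR.
Posterior odds = 0.324/(1−0.324) = 0.4793. LR = 0.56/0.19 = 2.9474.
Prior odds = 0.4793/2.9474 = 0.1626, so P(C) = 0.1626/(1+0.1626) ≈ 0.14.

P(C) = 0.14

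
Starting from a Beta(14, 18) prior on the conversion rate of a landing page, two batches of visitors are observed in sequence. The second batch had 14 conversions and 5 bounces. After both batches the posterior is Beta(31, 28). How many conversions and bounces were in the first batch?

3 conversions and 5 bounces

Because Beta–binomial updating is additive in the counts, the combined data contributed (α_post−α_prior, β_post−β_prior) successes and failures.
Total across both batches: 31−14=17 conversions, 28−18=10 bounces.
Subtract the second batch: 17−14=3 conversions and 10−5=5 bounces.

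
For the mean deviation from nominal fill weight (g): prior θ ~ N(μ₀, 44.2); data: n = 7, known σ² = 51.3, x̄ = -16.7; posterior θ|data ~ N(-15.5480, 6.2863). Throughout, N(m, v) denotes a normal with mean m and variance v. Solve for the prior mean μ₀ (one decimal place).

The posterior mean is a precision-weighted average: μ_n = (τ₀μ₀ + τ_data·x̄)/(τ₀+τ_data), with τ₀=1/σ₀² and τ_data=n/σ².
Here τ₀ = 1/44.2 = 0.022624 and τ_data = 7/51.3 = 0.136452, so τ_n = 0.159076.
Rearranging for μ₀: μ₀ = (μ_n·τ_n − τ_data·x̄)/τ₀ = (-15.5480·0.159076 − 0.136452·-16.7) / 0.022624 = -0.194565/0.022624 ≈ -8.6.

μ₀ = -8.6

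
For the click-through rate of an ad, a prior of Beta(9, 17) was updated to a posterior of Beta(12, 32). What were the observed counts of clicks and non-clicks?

3 clicks and 15 non-clicks

A Beta(a, b) prior with s successes and f failures in binomial data gives a Beta(a+s, b+f) posterior.
So s = 12 − 9 = 3 and f = 32 − 17 = 15.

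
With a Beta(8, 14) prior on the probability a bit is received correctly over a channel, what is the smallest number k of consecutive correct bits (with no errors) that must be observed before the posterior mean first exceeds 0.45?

After k correct bits and 0 errors the posterior is Beta(8+k, 14), with mean (8+k)/(8+14+k).
Set (8+k)/(22+k) > 0.45 and solve: k > (0.45·22 − 8)/(1 − 0.45) = 3.455.
The smallest integer exceeding 3.455 is 4, and checking k=4: (12)/(26) = 0.4615 > 0.45.

k = 4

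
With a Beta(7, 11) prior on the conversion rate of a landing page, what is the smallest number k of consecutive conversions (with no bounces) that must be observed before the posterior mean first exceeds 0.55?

k = 7

After k conversions and 0 bounces the posterior is Beta(7+k, 11), with mean (7+k)/(7+11+k).
Set (7+k)/(18+k) > 0.55 and solve: k > (0.55·18 − 7)/(1 − 0.55) = 6.444.
The smallest integer exceeding 6.444 is 7.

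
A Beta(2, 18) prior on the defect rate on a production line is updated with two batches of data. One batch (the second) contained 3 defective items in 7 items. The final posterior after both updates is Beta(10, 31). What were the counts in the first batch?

Sequential conjugate updates are equivalent to a single update on the pooled data, so total successes = posterior α − prior α and total failures = posterior β − prior β.
Total across both batches: 10−2=8 defective items, 31−18=13 good items.
Subtract the second batch: 8−3=5 defective items and 13−4=9 good items.

5 defective items and 9 good items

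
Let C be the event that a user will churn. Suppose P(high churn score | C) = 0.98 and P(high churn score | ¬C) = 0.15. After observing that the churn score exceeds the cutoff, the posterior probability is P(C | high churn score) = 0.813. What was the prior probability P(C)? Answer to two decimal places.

P(C) = 0.40

In odds form, posterior odds = prior odds × likelihood ratio, so prior odds = posterior odds ÷ LR.
Posterior odds = 0.813/(1−0.813) = 4.3476. LR = 0.98/0.15 = 6.5333.
Prior odds = 4.3476/6.5333 = 0.6655, so P(C) = 0.6655/(1+0.6655) ≈ 0.40.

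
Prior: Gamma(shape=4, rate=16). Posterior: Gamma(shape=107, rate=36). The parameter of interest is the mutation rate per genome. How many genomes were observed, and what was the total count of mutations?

n = 20 genomes with total 103 mutations

A Gamma(α, β) prior (rate parametrization) on a Poisson rate with n observations summing to S gives posterior Gamma(α+S, β+n).
Matching: Σxᵢ = 107 − 4 = 103 and n = 36 − 16 = 20.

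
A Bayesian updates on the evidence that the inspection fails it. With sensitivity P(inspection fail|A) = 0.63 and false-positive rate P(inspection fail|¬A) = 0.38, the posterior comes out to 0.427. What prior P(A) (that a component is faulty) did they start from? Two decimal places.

Bayes' rule in odds form gives O(A|E) = O(A)·[P(E|A)/P(E|¬A)], hence O(A) = O(A|E)/LR.
Posterior odds = 0.427/(1−0.427) = 0.7452. LR = 0.63/0.38 = 1.6579.
Prior odds = 0.7452/1.6579 = 0.4495, so P(A) = 0.4495/(1+0.4495) ≈ 0.31.

P(A) = 0.31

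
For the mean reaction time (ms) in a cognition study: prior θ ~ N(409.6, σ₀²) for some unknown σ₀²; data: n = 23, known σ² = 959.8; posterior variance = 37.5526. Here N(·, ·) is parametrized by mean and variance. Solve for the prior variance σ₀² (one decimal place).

Posterior precision equals prior precision plus data precision: 1/σ_n² = 1/σ₀² + n/σ².
So 1/σ₀² = 1/37.5526 − 23/959.8 = 0.026629 − 0.023963 = 0.002666.
Hence σ₀² = 1/0.002666 ≈ 375.1.

σ₀² = 375.1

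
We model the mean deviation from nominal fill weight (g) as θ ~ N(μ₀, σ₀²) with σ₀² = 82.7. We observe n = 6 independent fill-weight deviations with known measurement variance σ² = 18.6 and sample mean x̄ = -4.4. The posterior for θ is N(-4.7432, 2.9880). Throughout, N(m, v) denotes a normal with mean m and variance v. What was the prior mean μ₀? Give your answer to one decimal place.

μ₀ = -13.9

The posterior mean is a precision-weighted average: μ_n = (τ₀μ₀ + τ_data·x̄)/(τ₀+τ_data), with τ₀=1/σ₀² and τ_data=n/σ².
Here τ₀ = 1/82.7 = 0.012092 and τ_data = 6/18.6 = 0.322581, so τ_n = 0.334673.
Rearranging for μ₀: μ₀ = (μ_n·τ_n − τ_data·x̄)/τ₀ = (-4.7432·0.334673 − 0.322581·-4.4) / 0.012092 = -0.168065/0.012092 ≈ -13.9.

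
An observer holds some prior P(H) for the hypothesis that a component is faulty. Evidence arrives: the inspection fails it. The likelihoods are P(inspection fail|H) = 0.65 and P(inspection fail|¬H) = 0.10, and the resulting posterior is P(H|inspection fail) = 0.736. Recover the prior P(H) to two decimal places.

P(H) = 0.30

Bayes' rule in odds form gives O(H|E) = O(H)·[P(E|H)/P(E|¬H)], hence O(H) = O(H|E)/LR.
Posterior odds = 0.736/(1−0.736) = 2.7879. LR = 0.65/0.10 = 6.5000.
Prior odds = 2.7879/6.5000 = 0.4289, so P(H) = 0.4289/(1+0.4289) ≈ 0.30.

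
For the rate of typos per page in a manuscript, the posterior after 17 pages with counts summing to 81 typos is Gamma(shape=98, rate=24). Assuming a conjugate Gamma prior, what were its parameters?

Gamma(shape=17, rate=7)

Gamma–Poisson conjugacy: posterior shape = α + Σxᵢ, posterior rate = β + n.
So α = 98 − 81 = 17 and β = 24 − 17 = 7.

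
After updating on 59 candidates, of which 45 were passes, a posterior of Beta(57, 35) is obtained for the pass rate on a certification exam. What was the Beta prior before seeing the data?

Beta(12, 21)

Beta is conjugate to the binomial likelihood: posterior = Beta(a+s, b+f).
Subtract the data counts: 57−45=12, 35−14=21.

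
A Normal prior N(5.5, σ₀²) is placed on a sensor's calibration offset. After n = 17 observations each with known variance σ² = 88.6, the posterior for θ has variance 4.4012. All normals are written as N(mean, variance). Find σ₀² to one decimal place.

Posterior precision equals prior precision plus data precision: 1/σ_n² = 1/σ₀² + n/σ².
So 1/σ₀² = 1/4.4012 − 17/88.6 = 0.227211 − 0.191874 = 0.035337.
Hence σ₀² = 1/0.035337 ≈ 28.3.

σ₀² = 28.3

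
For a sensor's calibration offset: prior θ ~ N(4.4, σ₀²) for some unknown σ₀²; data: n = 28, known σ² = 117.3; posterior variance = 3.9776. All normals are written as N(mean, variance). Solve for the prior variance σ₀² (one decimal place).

σ₀² = 78.7

Posterior precision equals prior precision plus data precision: 1/σ_n² = 1/σ₀² + n/σ².
So 1/σ₀² = 1/3.9776 − 28/117.3 = 0.251408 − 0.238704 = 0.012704.
Hence σ₀² = 1/0.012704 ≈ 78.7.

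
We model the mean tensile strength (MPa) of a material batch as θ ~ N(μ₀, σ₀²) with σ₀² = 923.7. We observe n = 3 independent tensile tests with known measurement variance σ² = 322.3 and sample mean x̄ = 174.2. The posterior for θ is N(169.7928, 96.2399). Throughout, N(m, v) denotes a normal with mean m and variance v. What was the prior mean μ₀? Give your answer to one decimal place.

The posterior mean is a precision-weighted average: μ_n = (τ₀μ₀ + τ_data·x̄)/(τ₀+τ_data), with τ₀=1/σ₀² and τ_data=n/σ².
Here τ₀ = 1/923.7 = 0.001083 and τ_data = 3/322.3 = 0.009308, so τ_n = 0.010391.
Rearranging for μ₀: μ₀ = (μ_n·τ_n − τ_data·x̄)/τ₀ = (169.7928·0.010391 − 0.009308·174.2) / 0.001083 = 0.142863/0.001083 ≈ 131.9.

μ₀ = 131.9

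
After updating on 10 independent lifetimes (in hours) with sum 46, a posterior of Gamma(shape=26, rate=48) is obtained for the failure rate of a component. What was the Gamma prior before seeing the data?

Gamma(shape=16, rate=2)

For an exponential likelihood with a Gamma(α, β) prior on the rate, n observations with total T give posterior Gamma(α+n, β+T).
So α = 26 − 10 = 16 and β = 48 − 46 = 2.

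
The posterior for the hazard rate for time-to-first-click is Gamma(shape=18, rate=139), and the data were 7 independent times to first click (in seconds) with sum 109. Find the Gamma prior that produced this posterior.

For an exponential likelihood with a Gamma(α, β) prior on the rate, n observations with total T give posterior Gamma(α+n, β+T).
So α = 18 − 7 = 11 and β = 139 − 109 = 30.

Gamma(shape=11, rate=30)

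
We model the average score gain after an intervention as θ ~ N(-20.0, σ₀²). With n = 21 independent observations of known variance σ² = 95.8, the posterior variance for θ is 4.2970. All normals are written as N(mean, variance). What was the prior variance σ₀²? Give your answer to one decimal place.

σ₀² = 74.0

Posterior precision equals prior precision plus data precision: 1/σ_n² = 1/σ₀² + n/σ².
So 1/σ₀² = 1/4.2970 − 21/95.8 = 0.232721 − 0.219207 = 0.013514.
Hence σ₀² = 1/0.013514 ≈ 74.0.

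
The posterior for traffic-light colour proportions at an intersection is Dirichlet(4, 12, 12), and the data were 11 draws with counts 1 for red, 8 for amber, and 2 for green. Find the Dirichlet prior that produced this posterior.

For a Dirichlet(α) prior with multinomial counts c, the posterior is Dirichlet(α + c) componentwise.
Subtract each count from the matching posterior parameter: 4−1=3, 12−8=4, 12−2=10.

Dirichlet(3, 4, 10)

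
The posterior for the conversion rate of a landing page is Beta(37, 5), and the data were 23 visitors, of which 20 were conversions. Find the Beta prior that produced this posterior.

Beta is conjugate to the binomial likelihood: posterior = Beta(a+s, b+f).
So a = 37 − 20 = 17 and b = 5 − 3 = 2.

Beta(17, 2)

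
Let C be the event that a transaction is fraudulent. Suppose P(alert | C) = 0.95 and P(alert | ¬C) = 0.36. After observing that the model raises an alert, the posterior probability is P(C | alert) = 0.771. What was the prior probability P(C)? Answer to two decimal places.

Bayes' rule in odds form gives O(C|E) = O(C)·[P(E|C)/P(E|¬C)], hence O(C) = O(C|E)/LR.
Posterior odds = 0.771/(1−0.771) = 3.3668. LR = 0.95/0.36 = 2.6389.
Prior odds = 3.3668/2.6389 = 1.2758, so P(C) = 1.2758/(1+1.2758) ≈ 0.56.

P(C) = 0.56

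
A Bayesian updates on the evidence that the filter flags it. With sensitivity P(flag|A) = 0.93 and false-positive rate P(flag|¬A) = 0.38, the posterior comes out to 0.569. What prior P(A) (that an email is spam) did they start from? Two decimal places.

P(A) = 0.35

Bayes' rule in odds form gives O(A|E) = O(A)·[P(E|A)/P(E|¬A)], hence O(A) = O(A|E)/LR.
Posterior odds = 0.569/(1−0.569) = 1.3202. LR = 0.93/0.38 = 2.4474.
Prior odds = 1.3202/2.4474 = 0.5394, so P(A) = 0.5394/(1+0.5394) ≈ 0.35.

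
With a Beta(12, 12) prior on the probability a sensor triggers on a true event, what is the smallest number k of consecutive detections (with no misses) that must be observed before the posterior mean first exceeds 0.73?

k = 21

After k detections and 0 misses the posterior is Beta(12+k, 12), with mean (12+k)/(12+12+k).
Set (12+k)/(24+k) > 0.73 and solve: k > (0.73·24 − 12)/(1 − 0.73) = 20.444.
The smallest integer exceeding 20.444 is 21, and checking k=21: (33)/(45) = 0.7333 > 0.73.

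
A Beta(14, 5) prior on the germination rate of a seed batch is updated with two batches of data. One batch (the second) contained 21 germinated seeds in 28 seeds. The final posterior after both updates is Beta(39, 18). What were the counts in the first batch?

4 germinated seeds and 6 non-germinating seeds

Because Beta–binomial updating is additive in the counts, the combined data contributed (α_post−α_prior, β_post−β_prior) successes and failures.
Total across both batches: 39−14=25 germinated seeds, 18−5=13 non-germinating seeds.
Subtract the second batch: 25−21=4 germinated seeds and 13−7=6 non-germinating seeds.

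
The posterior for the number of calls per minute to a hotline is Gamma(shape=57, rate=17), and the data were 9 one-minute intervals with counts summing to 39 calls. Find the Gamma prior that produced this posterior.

Gamma–Poisson conjugacy: posterior shape = α + Σxᵢ, posterior rate = β + n.
So α = 57 − 39 = 18 and β = 17 − 9 = 8.

Gamma(shape=18, rate=8)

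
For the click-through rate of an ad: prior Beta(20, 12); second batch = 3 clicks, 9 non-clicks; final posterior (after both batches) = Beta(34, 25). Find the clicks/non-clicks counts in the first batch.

Sequential conjugate updates are equivalent to a single update on the pooled data, so total successes = posterior α − prior α and total failures = posterior β − prior β.
Total across both batches: 34−20=14 clicks, 25−12=13 non-clicks.
Subtract the second batch: 14−3=11 clicks and 13−9=4 non-clicks.

11 clicks and 4 non-clicks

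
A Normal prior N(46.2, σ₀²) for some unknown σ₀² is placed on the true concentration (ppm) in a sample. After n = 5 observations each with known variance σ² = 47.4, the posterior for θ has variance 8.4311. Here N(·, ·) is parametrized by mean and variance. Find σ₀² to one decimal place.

σ₀² = 76.2

Posterior precision equals prior precision plus data precision: 1/σ_n² = 1/σ₀² + n/σ².
So 1/σ₀² = 1/8.4311 − 5/47.4 = 0.118608 − 0.105485 = 0.013123.
Hence σ₀² = 1/0.013123 ≈ 76.2.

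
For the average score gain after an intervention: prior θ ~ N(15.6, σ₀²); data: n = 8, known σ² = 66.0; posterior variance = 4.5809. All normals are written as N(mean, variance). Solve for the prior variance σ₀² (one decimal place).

For the Normal–Normal model with known σ², precisions add: τ_n = τ₀ + n/σ².
So 1/σ₀² = 1/4.5809 − 8/66.0 = 0.218298 − 0.121212 = 0.097086.
Hence σ₀² = 1/0.097086 ≈ 10.3.

σ₀² = 10.3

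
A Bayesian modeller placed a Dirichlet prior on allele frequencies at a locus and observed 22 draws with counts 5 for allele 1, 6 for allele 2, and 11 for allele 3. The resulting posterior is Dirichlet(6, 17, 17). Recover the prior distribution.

Dirichlet(1, 11, 6)

For a Dirichlet(α) prior with multinomial counts c, the posterior is Dirichlet(α + c) componentwise.
Subtract each count from the matching posterior parameter: 6−5=1, 17−6=11, 17−11=6.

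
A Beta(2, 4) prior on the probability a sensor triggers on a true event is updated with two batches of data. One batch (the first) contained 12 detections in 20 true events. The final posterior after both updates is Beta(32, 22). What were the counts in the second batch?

Sequential conjugate updates are equivalent to a single update on the pooled data, so total successes = posterior α − prior α and total failures = posterior β − prior β.
Total across both batches: 32−2=30 detections, 22−4=18 misses.
Subtract the first batch: 30−12=18 detections and 18−8=10 misses.

18 detections and 10 misses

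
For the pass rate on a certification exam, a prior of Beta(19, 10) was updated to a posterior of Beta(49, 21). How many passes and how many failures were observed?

30 passes and 11 failures

A Beta(a, b) prior with s successes and f failures in binomial data gives a Beta(a+s, b+f) posterior.
So s = 49 − 19 = 30 and f = 21 − 10 = 11.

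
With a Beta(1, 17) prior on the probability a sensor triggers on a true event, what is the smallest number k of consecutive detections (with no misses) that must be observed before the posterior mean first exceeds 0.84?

k = 89

After k detections and 0 misses the posterior is Beta(1+k, 17), with mean (1+k)/(1+17+k).
Set (1+k)/(18+k) > 0.84 and solve: k > (0.84·18 − 1)/(1 − 0.84) = 88.250.
The smallest integer exceeding 88.250 is 89, and checking k=89: (90)/(107) = 0.8411 > 0.84.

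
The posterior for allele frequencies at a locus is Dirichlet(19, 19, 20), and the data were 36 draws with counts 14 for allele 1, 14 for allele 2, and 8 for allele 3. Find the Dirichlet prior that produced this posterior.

For a Dirichlet(α) prior with multinomial counts c, the posterior is Dirichlet(α + c) componentwise.
Subtract each count from the matching posterior parameter: 19−14=5, 19−14=5, 20−8=12.

Dirichlet(5, 5, 12)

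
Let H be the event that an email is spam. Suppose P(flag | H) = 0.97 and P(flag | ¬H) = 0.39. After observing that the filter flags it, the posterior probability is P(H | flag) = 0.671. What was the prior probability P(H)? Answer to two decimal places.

P(H) = 0.45

Bayes' rule in odds form gives O(H|E) = O(H)·[P(E|H)/P(E|¬H)], hence O(H) = O(H|E)/LR.
Posterior odds = 0.671/(1−0.671) = 2.0395. LR = 0.97/0.39 = 2.4872.
Prior odds = 2.0395/2.4872 = 0.8200, so P(H) = 0.8200/(1+0.8200) ≈ 0.45.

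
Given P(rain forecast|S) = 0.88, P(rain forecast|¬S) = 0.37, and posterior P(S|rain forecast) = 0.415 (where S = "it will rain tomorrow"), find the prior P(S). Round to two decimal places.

P(S) = 0.23

In odds form, posterior odds = prior odds × likelihood ratio, so prior odds = posterior odds ÷ LR.
Posterior odds = 0.415/(1−0.415) = 0.7094. LR = 0.88/0.37 = 2.3784.
Prior odds = 0.7094/2.3784 = 0.2983, so P(S) = 0.2983/(1+0.2983) ≈ 0.23.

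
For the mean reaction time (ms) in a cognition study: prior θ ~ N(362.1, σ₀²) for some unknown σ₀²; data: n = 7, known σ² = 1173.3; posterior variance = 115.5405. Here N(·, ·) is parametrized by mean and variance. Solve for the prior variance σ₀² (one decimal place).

σ₀² = 371.9

For the Normal–Normal model with known σ², precisions add: τ_n = τ₀ + n/σ².
So 1/σ₀² = 1/115.5405 − 7/1173.3 = 0.008655 − 0.005966 = 0.002689.
Hence σ₀² = 1/0.002689 ≈ 371.9.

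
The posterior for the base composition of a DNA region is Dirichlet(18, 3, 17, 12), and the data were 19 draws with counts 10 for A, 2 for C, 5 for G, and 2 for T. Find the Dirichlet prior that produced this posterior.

Dirichlet(8, 1, 12, 10)

For a Dirichlet(α) prior with multinomial counts c, the posterior is Dirichlet(α + c) componentwise.
Subtract each count from the matching posterior parameter: 18−10=8, 3−2=1, 17−5=12, 12−2=10.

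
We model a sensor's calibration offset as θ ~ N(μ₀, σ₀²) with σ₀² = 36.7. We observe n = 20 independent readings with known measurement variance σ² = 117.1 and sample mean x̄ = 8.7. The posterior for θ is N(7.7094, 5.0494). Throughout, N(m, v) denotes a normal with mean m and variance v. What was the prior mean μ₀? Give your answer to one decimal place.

μ₀ = 1.5

The posterior mean is a precision-weighted average: μ_n = (τ₀μ₀ + τ_data·x̄)/(τ₀+τ_data), with τ₀=1/σ₀² and τ_data=n/σ².
Here τ₀ = 1/36.7 = 0.027248 and τ_data = 20/117.1 = 0.170794, so τ_n = 0.198042.
Rearranging for μ₀: μ₀ = (μ_n·τ_n − τ_data·x̄)/τ₀ = (7.7094·0.198042 − 0.170794·8.7) / 0.027248 = 0.040877/0.027248 ≈ 1.5.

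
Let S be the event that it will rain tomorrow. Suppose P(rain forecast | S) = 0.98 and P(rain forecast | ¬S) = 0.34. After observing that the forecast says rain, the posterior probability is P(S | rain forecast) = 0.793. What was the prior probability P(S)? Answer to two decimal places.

P(S) = 0.57

In odds form, posterior odds = prior odds × likelihood ratio, so prior odds = posterior odds ÷ LR.
Posterior odds = 0.793/(1−0.793) = 3.8309. LR = 0.98/0.34 = 2.8824.
Prior odds = 3.8309/2.8824 = 1.3291, so P(S) = 1.3291/(1+1.3291) ≈ 0.57.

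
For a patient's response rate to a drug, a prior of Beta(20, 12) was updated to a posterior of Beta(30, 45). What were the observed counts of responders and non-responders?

10 responders and 33 non-responders

Beta is conjugate to the binomial likelihood: posterior = Beta(a+s, b+f).
So s = 30 − 20 = 10 and f = 45 − 12 = 33.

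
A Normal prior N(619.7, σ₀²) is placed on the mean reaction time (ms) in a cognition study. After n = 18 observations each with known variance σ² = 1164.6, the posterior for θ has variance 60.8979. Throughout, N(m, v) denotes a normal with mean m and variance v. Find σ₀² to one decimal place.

σ₀² = 1036.3

Posterior precision equals prior precision plus data precision: 1/σ_n² = 1/σ₀² + n/σ².
So 1/σ₀² = 1/60.8979 − 18/1164.6 = 0.016421 − 0.015456 = 0.000965.
Hence σ₀² = 1/0.000965 ≈ 1036.3.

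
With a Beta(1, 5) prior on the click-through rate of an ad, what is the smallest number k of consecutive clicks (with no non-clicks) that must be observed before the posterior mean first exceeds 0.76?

k = 15

After k clicks and 0 non-clicks the posterior is Beta(1+k, 5), with mean (1+k)/(1+5+k).
Set (1+k)/(6+k) > 0.76 and solve: k > (0.76·6 − 1)/(1 − 0.76) = 14.833.
The smallest integer exceeding 14.833 is 15, and checking k=15: (16)/(21) = 0.7619 > 0.76.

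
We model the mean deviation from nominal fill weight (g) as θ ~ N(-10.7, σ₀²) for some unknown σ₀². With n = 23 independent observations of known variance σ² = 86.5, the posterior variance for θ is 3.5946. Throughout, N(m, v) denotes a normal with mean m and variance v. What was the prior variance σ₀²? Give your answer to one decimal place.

Posterior precision equals prior precision plus data precision: 1/σ_n² = 1/σ₀² + n/σ².
So 1/σ₀² = 1/3.5946 − 23/86.5 = 0.278195 − 0.265896 = 0.012299.
Hence σ₀² = 1/0.012299 ≈ 81.3.

σ₀² = 81.3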